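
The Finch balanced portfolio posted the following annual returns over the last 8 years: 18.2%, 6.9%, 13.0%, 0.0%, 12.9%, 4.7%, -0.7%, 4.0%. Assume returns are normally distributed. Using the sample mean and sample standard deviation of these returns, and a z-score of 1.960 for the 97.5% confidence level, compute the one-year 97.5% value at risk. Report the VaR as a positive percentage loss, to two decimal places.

Mean return μ = 59.00 / 8 = 7.3750%
Σ(r − μ)² = 317.7150; sample σ = √(317.7150/7) = 6.7371%
VaR = −(μ − z·σ) = −(7.3750 − 1.960 × 6.7371) = −(-5.8297) = 5.8297%

5.83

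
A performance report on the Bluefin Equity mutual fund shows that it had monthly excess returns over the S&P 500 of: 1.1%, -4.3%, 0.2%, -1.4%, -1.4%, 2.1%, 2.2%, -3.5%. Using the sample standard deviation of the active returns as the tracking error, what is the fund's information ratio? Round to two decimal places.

-0.26

Mean return r̄ = -5.00 / 8 = -0.6250%
Σ(r − r̄)² = (1.1 − (-0.6250))² + (-4.3 − (-0.6250))² + (0.2 − (-0.6250))² + … = 42.0350
sample σ = √(42.0350 / 7) = √6.0050 = 2.4505%
IR = r̄ / tracking error = -0.6250 / 2.4505 = -0.2550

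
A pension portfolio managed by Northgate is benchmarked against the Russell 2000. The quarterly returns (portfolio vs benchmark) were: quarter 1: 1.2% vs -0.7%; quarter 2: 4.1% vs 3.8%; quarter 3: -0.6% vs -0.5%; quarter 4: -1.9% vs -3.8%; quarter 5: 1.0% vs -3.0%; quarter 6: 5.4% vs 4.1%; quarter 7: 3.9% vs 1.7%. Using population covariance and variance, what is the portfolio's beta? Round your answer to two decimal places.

0.78

r̄p = 1.8714%,  r̄m = 0.2286%
Cov = Σ(rp − r̄p)(rm − r̄m) / 7 = 6.4337
Var(rm) = Σ(rm − r̄m)² / 7 = 8.2792
β = Cov / Var = 6.4337 / 8.2792 = 0.7771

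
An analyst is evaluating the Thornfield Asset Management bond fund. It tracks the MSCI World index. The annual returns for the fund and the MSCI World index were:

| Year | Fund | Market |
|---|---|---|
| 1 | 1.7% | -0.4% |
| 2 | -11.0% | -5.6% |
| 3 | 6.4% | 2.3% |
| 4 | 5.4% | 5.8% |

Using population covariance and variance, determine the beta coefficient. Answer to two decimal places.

1.52

r̄p = 0.6250%,  r̄m = 0.5250%
Cov = Σ(rp − r̄p)(rm − r̄m) / 4 = 26.4119
Var(rm) = Σ(rm − r̄m)² / 4 = 17.3369
β = Cov / Var = 26.4119 / 17.3369 = 1.5234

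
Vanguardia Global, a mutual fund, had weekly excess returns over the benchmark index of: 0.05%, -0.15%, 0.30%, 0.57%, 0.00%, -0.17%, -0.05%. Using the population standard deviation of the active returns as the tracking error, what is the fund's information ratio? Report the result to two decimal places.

Mean return μ = 0.550 / 7 = 0.0786%
Σ(r − μ)² = (0.05 − 0.0786)² + (-0.15 − 0.0786)² + … = 0.4281
population σ = √(0.4281 / 7) = √0.0612 = 0.2474%
IR = μ / tracking error = 0.0786 / 0.2474 = 0.3177

0.32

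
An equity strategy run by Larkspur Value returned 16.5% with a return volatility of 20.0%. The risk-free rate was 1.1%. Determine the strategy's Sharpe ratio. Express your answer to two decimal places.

0.77

Sharpe = (Rp − Rf) / σp = (16.5% − 1.1%) / 20.0% = 15.40% / 20.0% = 0.7700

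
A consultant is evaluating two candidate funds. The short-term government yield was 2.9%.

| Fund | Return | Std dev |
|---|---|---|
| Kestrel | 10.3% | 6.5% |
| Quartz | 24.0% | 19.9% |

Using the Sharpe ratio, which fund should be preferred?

Kestrel: Sharpe ratio = (10.3% − 2.9%) / 6.5% = 1.138
Quartz: Sharpe ratio = (24.0% − 2.9%) / 19.9% = 1.060
Highest: Kestrel (1.138).

Kestrel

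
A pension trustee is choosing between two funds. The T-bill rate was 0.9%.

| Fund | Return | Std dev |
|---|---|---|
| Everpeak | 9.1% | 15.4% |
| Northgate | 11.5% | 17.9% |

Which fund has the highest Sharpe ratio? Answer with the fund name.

Everpeak: Sharpe ratio = (9.1% − 0.9%) / 15.4% = 0.532
Northgate: Sharpe ratio = (11.5% − 0.9%) / 17.9% = 0.592
Highest: Northgate (0.592).

Northgate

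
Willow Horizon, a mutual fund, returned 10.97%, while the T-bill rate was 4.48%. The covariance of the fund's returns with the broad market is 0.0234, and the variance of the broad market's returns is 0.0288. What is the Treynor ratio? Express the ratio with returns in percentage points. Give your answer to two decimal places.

7.99

β = Cov / Var = 0.0234 / 0.0288 = 0.8125
Treynor = (Rp − Rf) / β = (10.97% − 4.48%) / 0.8125 = 6.49 / 0.8125 = 7.9877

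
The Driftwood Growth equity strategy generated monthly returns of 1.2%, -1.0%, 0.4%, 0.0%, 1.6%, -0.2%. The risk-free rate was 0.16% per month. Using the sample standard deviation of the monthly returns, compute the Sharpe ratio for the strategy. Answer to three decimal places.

0.182

r̄ = (1.2 − 1 + 0.4 + 0 + 1.6 − 0.2) / 6 = 0.3333%
Σ(r − r̄)² = 4.5333; sample σ = √(4.5333/5) = 0.9522%
Sharpe = (r̄ − rf) / σ = (0.3333 − 0.16) / 0.9522 = 0.1733 / 0.9522 = 0.1820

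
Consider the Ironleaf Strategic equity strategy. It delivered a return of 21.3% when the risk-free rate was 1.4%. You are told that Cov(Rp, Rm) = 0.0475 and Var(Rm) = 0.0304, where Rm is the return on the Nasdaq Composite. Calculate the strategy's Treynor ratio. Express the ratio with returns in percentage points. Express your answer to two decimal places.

β = Cov / Var = 0.0475 / 0.0304 = 1.5625
Treynor = (Rp − Rf) / β = (21.3% − 1.4%) / 1.5625 = 19.90 / 1.5625 = 12.7360

12.74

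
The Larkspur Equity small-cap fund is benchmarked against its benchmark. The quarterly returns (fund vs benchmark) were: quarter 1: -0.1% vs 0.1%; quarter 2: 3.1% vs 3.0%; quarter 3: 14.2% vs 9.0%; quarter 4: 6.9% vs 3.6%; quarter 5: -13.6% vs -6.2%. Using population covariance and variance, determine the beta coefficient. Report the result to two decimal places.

1.83

r̄p = 2.1000%,  r̄m = 1.9000%
Cov = Σ(rp − r̄p)(rm − r̄m) / 5 = 45.2600
Var(rm) = Σ(rm − r̄m)² / 5 = 24.6720
β = Cov / Var = 45.2600 / 24.6720 = 1.8345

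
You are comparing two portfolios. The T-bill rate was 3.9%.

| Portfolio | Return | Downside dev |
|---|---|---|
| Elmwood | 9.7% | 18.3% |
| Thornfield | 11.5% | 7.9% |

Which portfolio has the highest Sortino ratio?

Elmwood: Sortino ratio = (9.7% − 3.9%) / 18.3% = 0.317
Thornfield: Sortino ratio = (11.5% − 3.9%) / 7.9% = 0.962
Highest: Thornfield (0.962).

Thornfield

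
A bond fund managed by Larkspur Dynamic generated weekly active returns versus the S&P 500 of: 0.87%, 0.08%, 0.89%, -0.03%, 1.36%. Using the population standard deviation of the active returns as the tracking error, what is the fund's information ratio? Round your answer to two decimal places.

Mean return r̄ = 3.170 / 5 = 0.6340%
Σ(r − r̄)² = 1.3961; population σ = √(1.3961/5) = 0.5284%
IR = r̄ / tracking error = 0.6340 / 0.5284 = 1.1998

1.20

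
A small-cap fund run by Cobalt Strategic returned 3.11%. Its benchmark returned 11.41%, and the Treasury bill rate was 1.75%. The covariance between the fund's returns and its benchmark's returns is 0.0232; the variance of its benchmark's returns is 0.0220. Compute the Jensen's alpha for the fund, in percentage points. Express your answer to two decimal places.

-8.83

β = Cov / Var = 0.0232 / 0.0220 = 1.0545
E[R] = Rf + β(Rm − Rf) = 1.75% + 1.0545 × (11.41% − 1.75%) = 11.9365%
α = Rp − E[R] = 3.11% − 11.9365% = -8.8265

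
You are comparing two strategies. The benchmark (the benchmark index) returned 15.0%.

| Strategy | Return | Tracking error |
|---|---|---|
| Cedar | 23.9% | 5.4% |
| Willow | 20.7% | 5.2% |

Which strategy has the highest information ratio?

Cedar: IR = (23.9% − 15.0%) / 5.4% = 1.648
Willow: IR = (20.7% − 15.0%) / 5.2% = 1.096
Highest: Cedar (1.648).

Cedar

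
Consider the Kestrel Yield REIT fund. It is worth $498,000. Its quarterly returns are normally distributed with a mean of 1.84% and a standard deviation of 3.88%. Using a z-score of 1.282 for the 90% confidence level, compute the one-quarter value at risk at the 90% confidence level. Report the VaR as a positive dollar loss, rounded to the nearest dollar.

Return at the 90% tail: μ − z·σ = 1.84% − 1.282 × 3.88% = 1.84 − 4.97416 = -3.13416%
VaR = −(-3.13416%) × $498,000 = 3.13416% × $498,000 = $15,608

$15,608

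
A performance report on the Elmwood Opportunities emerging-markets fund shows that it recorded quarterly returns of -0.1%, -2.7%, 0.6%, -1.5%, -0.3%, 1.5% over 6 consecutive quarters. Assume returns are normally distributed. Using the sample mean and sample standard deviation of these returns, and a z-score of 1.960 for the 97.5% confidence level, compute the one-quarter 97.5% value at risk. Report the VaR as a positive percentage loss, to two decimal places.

Mean return r̄ = -2.50 / 6 = -0.4167%
Σ(r − r̄)² = (-0.1 − (-0.4167))² + (-2.7 − (-0.4167))² + (0.6 − (-0.4167))² + … = 11.2083
σ = √[11.2083 / 5] = 1.4972%
VaR = −(r̄ − z·σ) = −(-0.4167 − 1.960 × 1.4972) = −(-3.3512) = 3.3512%

3.35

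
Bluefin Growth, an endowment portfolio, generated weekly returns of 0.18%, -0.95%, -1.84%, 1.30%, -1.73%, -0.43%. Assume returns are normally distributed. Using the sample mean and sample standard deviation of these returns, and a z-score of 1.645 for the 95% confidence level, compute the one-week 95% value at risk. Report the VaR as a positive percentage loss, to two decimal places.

2.55

r̄ = (0.18 − 0.95 − 1.84 + 1.3 − 1.73 − 0.43) / 6 = -0.5783%
Σ(r − r̄)² = (0.18 − (-0.5783))² + (-0.95 − (-0.5783))² + (-1.84 − (-0.5783))² + … = 7.1815
σ = √[7.1815 / 5] = 1.1985%
VaR = −(r̄ − z·σ) = −(-0.5783 − 1.645 × 1.1985) = −(-2.5498) = 2.5498%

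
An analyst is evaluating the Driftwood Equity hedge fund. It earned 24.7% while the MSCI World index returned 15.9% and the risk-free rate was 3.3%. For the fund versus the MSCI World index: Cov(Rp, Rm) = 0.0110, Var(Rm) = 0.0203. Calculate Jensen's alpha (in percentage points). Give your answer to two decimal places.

14.57

β = Cov / Var = 0.0110 / 0.0203 = 0.5419
E[R] = Rf + β(Rm − Rf) = 3.3% + 0.5419 × (15.9% − 3.3%) = 10.1279%
α = Rp − E[R] = 24.7% − 10.1279% = 14.5721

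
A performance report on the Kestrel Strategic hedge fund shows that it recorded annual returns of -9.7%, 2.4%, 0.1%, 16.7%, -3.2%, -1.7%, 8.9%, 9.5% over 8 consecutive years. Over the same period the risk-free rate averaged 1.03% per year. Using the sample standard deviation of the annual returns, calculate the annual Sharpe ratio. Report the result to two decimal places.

0.22

r̄ = (-9.7 + 2.4 + 0.1 + 16.7 − 3.2 − 1.7 + 8.9 + 9.5) / 8 = 2.8750%
Σ(r − r̄)² = 495.2150; sample σ = √(495.2150/7) = 8.4110%
Sharpe = (r̄ − rf) / σ = (2.8750 − 1.03) / 8.4110 = 1.8450 / 8.4110 = 0.2194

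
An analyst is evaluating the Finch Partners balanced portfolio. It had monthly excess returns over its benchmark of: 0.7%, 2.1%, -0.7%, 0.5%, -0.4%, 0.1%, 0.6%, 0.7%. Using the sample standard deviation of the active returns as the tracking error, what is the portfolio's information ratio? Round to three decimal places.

Mean return μ = 3.60 / 8 = 0.4500%
Sample std dev = √[5.0400 / 7] = 0.8485%
IR = μ / tracking error = 0.4500 / 0.8485 = 0.5303

0.530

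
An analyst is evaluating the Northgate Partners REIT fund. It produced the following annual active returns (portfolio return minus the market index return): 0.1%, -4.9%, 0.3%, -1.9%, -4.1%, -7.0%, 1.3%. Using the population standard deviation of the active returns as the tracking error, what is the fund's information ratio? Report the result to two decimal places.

r̄ = (0.1 − 4.9 + 0.3 − 1.9 − 4.1 − 7 + 1.3) / 7 = -16.20 / 7 = -2.3143%
Population σ = √[Σ(r − r̄)² / 7] = √[57.7286 / 7] = √8.2469 = 2.8717%
IR = r̄ / tracking error = -2.3143 / 2.8717 = -0.8059

-0.81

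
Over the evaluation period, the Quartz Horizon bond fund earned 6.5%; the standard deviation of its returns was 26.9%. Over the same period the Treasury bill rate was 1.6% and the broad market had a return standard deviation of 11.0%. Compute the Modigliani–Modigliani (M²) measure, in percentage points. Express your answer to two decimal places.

3.60

Sharpe = (Rp − Rf) / σp = (6.5% − 1.6%) / 26.9% = 0.1822
M² = Rf + Sharpe × σm = 1.6% + 0.1822 × 11.0% = 3.6042%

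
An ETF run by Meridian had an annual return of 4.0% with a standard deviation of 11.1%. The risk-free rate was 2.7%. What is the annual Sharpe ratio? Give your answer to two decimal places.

0.12

Sharpe = (Rp − Rf) / σp = (4.0% − 2.7%) / 11.1% = 1.30% / 11.1% = 0.1171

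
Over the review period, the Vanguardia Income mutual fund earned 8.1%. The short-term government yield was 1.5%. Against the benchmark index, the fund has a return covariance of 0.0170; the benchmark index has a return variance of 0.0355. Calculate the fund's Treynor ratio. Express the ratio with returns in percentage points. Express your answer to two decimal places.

β = Cov / Var = 0.0170 / 0.0355 = 0.4789
Treynor = (Rp − Rf) / β = (8.1% − 1.5%) / 0.4789 = 6.60 / 0.4789 = 13.7816

13.78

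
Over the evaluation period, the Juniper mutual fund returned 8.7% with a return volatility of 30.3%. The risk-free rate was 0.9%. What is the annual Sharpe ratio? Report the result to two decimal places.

Sharpe = (Rp − Rf) / σp = (8.7% − 0.9%) / 30.3% = 7.80% / 30.3% = 0.2574

0.26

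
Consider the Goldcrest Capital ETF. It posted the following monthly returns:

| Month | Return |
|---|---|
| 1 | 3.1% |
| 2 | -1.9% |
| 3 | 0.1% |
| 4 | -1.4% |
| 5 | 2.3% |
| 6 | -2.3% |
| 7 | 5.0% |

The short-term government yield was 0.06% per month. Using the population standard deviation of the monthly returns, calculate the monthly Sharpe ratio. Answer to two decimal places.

0.25

Mean return r̄ = 4.90 / 7 = 0.7000%
Σ(r − r̄)² = (3.1 − 0.7000)² + (-1.9 − 0.7000)² + … = 47.3400
σ = √[47.3400 / 7] = 2.6005%
Sharpe = (r̄ − rf) / σ = (0.7000 − 0.06) / 2.6005 = 0.6400 / 2.6005 = 0.2461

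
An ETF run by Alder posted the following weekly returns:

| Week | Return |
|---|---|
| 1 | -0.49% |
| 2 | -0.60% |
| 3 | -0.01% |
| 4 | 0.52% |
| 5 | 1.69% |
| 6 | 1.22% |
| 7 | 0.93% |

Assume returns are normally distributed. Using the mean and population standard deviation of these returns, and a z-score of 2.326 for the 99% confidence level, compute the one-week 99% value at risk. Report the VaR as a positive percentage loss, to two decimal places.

Mean return r̄ = 3.260 / 7 = 0.4657%
Population std dev = √[4.5618 / 7] = 0.8073%
VaR = −(r̄ − z·σ) = −(0.4657 − 2.326 × 0.8073) = −(-1.4121) = 1.4121%

1.41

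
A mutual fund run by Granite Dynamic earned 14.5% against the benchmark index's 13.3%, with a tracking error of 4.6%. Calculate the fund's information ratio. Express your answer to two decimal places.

IR = (Rp − Rb) / TE = (14.5% − 13.3%) / 4.6% = 1.20% / 4.6% = 0.2609

0.26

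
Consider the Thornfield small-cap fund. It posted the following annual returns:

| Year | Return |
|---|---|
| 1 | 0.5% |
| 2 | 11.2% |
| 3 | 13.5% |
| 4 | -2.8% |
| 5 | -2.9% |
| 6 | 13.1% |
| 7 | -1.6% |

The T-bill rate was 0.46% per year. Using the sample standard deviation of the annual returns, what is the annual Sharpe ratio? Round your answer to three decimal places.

0.512

μ = (0.5 + 11.2 + 13.5 − 2.8 − 2.9 + 13.1 − 1.6) / 7 = 4.4286%
Sample std dev = √[361.0743 / 6] = 7.7575%
Sharpe = (μ − rf) / σ = (4.4286 − 0.46) / 7.7575 = 3.9686 / 7.7575 = 0.5116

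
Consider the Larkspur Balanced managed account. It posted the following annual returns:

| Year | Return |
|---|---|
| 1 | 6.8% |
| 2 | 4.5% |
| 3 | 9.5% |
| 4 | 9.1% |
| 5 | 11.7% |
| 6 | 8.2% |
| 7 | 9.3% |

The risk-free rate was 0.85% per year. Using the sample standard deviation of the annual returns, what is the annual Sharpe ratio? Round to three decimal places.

r̄ = (6.8 + 4.5 + 9.5 + 9.1 + 11.7 + 8.2 + 9.3) / 7 = 8.4429%
Σ(r − r̄)² = (6.8 − 8.4429)² + (4.5 − 8.4429)² + (9.5 − 8.4429)² + … = 31.1971
σ = √[31.1971 / 6] = 2.2802%
Sharpe = (r̄ − rf) / σ = (8.4429 − 0.85) / 2.2802 = 7.5929 / 2.2802 = 3.3299

3.330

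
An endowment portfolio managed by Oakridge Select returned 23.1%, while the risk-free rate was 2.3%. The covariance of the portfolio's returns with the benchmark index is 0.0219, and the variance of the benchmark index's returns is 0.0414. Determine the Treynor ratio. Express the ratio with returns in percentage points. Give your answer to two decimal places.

39.32

β = Cov / Var = 0.0219 / 0.0414 = 0.5290
Treynor = (Rp − Rf) / β = (23.1% − 2.3%) / 0.5290 = 20.80 / 0.5290 = 39.3195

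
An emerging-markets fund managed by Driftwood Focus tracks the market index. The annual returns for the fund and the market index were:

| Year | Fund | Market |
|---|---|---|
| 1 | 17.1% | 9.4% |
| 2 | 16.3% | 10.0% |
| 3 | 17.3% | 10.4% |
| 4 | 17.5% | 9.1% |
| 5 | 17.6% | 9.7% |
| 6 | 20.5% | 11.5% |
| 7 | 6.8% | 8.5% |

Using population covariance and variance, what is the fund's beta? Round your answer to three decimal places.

r̄p = 16.1571%,  r̄m = 9.8000%
Cov = Σ(rp − r̄p)(rm − r̄m) / 7 = 2.6857
Var(rm) = Σ(rm − r̄m)² / 7 = 0.8057
β = Cov / Var = 2.6857 / 0.8057 = 3.3334

3.333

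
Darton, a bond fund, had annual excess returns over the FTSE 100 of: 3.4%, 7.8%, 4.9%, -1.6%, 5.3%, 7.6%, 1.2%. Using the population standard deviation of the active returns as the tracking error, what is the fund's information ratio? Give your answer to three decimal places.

1.298

Mean return r̄ = 28.60 / 7 = 4.0857%
Σ(r − r̄)² = (3.4 − 4.0857)² + (7.8 − 4.0857)² + (4.9 − 4.0857)² + … = 69.4086
population σ = √(69.4086 / 7) = √9.9155 = 3.1489%
IR = r̄ / tracking error = 4.0857 / 3.1489 = 1.2975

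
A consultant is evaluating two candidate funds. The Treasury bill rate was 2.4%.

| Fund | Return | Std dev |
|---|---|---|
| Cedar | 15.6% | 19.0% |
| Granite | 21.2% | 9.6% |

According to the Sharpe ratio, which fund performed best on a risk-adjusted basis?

Cedar: Sharpe ratio = (15.6% − 2.4%) / 19.0% = 0.695
Granite: Sharpe ratio = (21.2% − 2.4%) / 9.6% = 1.958
Highest: Granite (1.958).

Granite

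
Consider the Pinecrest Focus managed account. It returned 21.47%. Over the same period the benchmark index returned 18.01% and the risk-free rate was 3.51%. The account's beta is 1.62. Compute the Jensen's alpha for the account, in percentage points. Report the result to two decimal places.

CAPM expected return = Rf + β(Rm − Rf) = 3.51% + 1.62 × (18.01% − 3.51%) = 3.51 + 1.62 × 14.50 = 27.0000%
Jensen's α = Rp − E[R] = 21.47% − 27.0000% = -5.5300

-5.53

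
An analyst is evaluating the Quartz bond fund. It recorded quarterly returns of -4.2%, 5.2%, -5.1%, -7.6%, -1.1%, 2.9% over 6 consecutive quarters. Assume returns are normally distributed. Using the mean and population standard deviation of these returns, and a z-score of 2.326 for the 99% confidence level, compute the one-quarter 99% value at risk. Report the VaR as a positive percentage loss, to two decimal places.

r̄ = (-4.2 + 5.2 − 5.1 − 7.6 − 1.1 + 2.9) / 6 = -1.6500%
Σ(r − r̄)² = 121.7350; population σ = √(121.7350/6) = 4.5043%
VaR = −(r̄ − z·σ) = −(-1.6500 − 2.326 × 4.5043) = −(-12.1270) = 12.1270%

12.13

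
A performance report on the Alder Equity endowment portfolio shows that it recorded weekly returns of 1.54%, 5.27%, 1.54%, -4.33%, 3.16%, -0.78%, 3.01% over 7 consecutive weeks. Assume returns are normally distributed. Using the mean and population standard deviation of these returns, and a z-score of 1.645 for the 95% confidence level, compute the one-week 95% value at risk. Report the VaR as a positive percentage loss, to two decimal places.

Mean return μ = 9.410 / 7 = 1.3443%
Σ(r − μ)² = 58.2694; population σ = √(58.2694/7) = 2.8852%
VaR = −(μ − z·σ) = −(1.3443 − 1.645 × 2.8852) = −(-3.4019) = 3.4019%

3.40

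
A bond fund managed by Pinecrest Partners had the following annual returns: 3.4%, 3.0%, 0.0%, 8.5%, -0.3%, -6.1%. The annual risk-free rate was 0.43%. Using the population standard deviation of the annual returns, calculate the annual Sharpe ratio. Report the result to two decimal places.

0.22

r̄ = (3.4 + 3 + 0 + 8.5 − 0.3 − 6.1) / 6 = 8.50 / 6 = 1.4167%
Σ(r − r̄)² = (3.4 − 1.4167)² + (3 − 1.4167)² + (0 − 1.4167)² + … = 118.0683
σ = √[118.0683 / 6] = 4.4360%
Sharpe = (r̄ − rf) / σ = (1.4167 − 0.43) / 4.4360 = 0.9867 / 4.4360 = 0.2224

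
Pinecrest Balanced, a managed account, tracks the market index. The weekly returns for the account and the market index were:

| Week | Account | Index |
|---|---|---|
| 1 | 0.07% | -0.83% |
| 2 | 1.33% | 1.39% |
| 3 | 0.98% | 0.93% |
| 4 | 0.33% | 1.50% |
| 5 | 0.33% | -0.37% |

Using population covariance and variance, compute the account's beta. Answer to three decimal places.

0.329

r̄p = 0.6080%,  r̄m = 0.5240%
Cov = Σ(rp − r̄p)(rm − r̄m) / 5 = 0.2964
Var(rm) = Σ(rm − r̄m)² / 5 = 0.9000
β = Cov / Var = 0.2964 / 0.9000 = 0.3293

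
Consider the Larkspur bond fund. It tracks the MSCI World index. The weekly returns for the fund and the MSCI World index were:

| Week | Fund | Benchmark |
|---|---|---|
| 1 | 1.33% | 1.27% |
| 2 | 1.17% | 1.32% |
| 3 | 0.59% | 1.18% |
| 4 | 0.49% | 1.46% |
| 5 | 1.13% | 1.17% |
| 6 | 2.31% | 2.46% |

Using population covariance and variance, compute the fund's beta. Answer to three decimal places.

1.055

r̄p = 1.1700%,  r̄m = 1.4767%
Cov = Σ(rp − r̄p)(rm − r̄m) / 6 = 0.2139
Var(rm) = Σ(rm − r̄m)² / 6 = 0.2028
β = Cov / Var = 0.2139 / 0.2028 = 1.0547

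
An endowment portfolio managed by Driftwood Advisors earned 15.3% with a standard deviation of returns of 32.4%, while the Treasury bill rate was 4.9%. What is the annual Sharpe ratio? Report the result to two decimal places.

Sharpe = (Rp − Rf) / σp = (15.3% − 4.9%) / 32.4% = 10.40% / 32.4% = 0.3210

0.32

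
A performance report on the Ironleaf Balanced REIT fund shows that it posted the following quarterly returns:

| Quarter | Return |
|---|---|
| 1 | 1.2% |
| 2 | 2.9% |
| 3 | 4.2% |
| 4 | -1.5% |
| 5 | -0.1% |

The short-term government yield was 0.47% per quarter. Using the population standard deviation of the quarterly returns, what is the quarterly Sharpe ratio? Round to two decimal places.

Mean return r̄ = 6.70 / 5 = 1.3400%
Population std dev = √[20.7720 / 5] = 2.0382%
Sharpe = (r̄ − rf) / σ = (1.3400 − 0.47) / 2.0382 = 0.8700 / 2.0382 = 0.4268

0.43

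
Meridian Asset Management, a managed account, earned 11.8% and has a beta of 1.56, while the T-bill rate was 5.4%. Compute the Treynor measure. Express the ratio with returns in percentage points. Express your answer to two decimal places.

Treynor = (Rp − Rf) / β = (11.8% − 5.4%) / 1.56 = 6.40 / 1.56 = 4.1026

4.10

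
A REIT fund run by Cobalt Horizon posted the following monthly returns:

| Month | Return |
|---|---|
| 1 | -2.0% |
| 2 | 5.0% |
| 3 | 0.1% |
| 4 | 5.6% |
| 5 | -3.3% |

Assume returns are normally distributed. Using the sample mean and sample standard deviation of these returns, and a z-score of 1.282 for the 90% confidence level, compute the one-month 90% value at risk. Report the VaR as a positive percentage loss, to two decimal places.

4.10

r̄ = (-2 + 5 + 0.1 + 5.6 − 3.3) / 5 = 1.0800%
Sample σ = √[Σ(r − r̄)² / 4] = √[65.4280 / 4] = √16.3570 = 4.0444%
VaR = −(r̄ − z·σ) = −(1.0800 − 1.282 × 4.0444) = −(-4.1049) = 4.1049%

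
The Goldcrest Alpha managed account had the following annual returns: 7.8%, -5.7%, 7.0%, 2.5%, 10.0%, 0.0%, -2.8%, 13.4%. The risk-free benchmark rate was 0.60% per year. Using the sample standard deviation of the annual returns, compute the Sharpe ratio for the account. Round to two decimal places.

r̄ = (7.8 − 5.7 + 7 + 2.5 + 10 + 0 − 2.8 + 13.4) / 8 = 4.0250%
Σ(r − r̄)² = (7.8 − 4.0250)² + (-5.7 − 4.0250)² + (7 − 4.0250)² + … = 306.3750
σ = √[306.3750 / 7] = 6.6157%
Sharpe = (r̄ − rf) / σ = (4.0250 − 0.6) / 6.6157 = 3.4250 / 6.6157 = 0.5177

0.52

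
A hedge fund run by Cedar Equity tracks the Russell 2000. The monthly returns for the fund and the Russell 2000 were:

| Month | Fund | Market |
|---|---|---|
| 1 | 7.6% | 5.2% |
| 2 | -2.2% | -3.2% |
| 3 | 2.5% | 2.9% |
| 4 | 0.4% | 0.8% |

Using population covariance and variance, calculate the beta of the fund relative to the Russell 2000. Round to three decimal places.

r̄p = 2.0750%,  r̄m = 1.4250%
Cov = Σ(rp − r̄p)(rm − r̄m) / 4 = 10.5756
Var(rm) = Σ(rm − r̄m)² / 4 = 9.5519
β = Cov / Var = 10.5756 / 9.5519 = 1.1072

1.107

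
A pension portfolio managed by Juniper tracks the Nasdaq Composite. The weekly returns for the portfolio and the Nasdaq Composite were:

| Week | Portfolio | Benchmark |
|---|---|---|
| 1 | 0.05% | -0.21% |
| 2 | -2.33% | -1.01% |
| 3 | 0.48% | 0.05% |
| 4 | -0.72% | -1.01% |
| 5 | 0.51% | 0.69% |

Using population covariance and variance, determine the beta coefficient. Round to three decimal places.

1.344

r̄p = -0.4020%,  r̄m = -0.2980%
Cov = Σ(rp − r̄p)(rm − r̄m) / 5 = 0.5694
Var(rm) = Σ(rm − r̄m)² / 5 = 0.4238
β = Cov / Var = 0.5694 / 0.4238 = 1.3436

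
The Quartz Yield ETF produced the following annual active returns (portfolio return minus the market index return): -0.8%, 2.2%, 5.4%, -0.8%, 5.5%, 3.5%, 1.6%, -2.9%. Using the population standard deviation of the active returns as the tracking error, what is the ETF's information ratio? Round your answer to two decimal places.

0.60

Mean return μ = 13.70 / 8 = 1.7125%
Σ(r − μ)² = 65.2888; population σ = √(65.2888/8) = 2.8568%
IR = μ / tracking error = 1.7125 / 2.8568 = 0.5994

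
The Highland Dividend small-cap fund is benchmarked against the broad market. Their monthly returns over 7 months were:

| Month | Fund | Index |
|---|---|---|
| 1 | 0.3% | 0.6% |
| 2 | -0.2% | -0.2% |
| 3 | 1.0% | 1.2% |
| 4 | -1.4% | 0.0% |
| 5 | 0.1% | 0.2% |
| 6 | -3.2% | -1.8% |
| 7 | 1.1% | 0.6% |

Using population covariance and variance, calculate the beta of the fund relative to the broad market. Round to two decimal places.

1.48

r̄p = -0.3286%,  r̄m = 0.0857%
Cov = Σ(rp − r̄p)(rm − r̄m) / 7 = 1.1510
Var(rm) = Σ(rm − r̄m)² / 7 = 0.7755
β = Cov / Var = 1.1510 / 0.7755 = 1.4842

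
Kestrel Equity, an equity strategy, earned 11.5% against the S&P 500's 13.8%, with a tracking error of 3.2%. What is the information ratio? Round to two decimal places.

IR = (Rp − Rb) / TE = (11.5% − 13.8%) / 3.2% = -2.30% / 3.2% = -0.7188

-0.72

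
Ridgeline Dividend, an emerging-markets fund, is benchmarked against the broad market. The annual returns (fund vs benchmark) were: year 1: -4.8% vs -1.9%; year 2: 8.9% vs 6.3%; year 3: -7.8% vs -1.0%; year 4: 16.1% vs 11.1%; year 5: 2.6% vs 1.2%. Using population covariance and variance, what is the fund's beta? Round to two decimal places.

r̄p = 3.0000%,  r̄m = 3.1400%
Cov = Σ(rp − r̄p)(rm − r̄m) / 5 = 41.5440
Var(rm) = Σ(rm − r̄m)² / 5 = 23.9304
β = Cov / Var = 41.5440 / 23.9304 = 1.7360

1.74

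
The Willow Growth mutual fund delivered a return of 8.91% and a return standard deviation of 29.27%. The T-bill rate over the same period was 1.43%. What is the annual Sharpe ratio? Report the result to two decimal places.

0.26

Sharpe = (Rp − Rf) / σp = (8.91% − 1.43%) / 29.27% = 7.48% / 29.27% = 0.2556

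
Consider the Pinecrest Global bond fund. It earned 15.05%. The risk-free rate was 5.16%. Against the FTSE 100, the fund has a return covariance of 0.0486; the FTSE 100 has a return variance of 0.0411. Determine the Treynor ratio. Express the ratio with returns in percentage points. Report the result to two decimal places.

8.36

β = Cov / Var = 0.0486 / 0.0411 = 1.1825
Treynor = (Rp − Rf) / β = (15.05% − 5.16%) / 1.1825 = 9.89 / 1.1825 = 8.3636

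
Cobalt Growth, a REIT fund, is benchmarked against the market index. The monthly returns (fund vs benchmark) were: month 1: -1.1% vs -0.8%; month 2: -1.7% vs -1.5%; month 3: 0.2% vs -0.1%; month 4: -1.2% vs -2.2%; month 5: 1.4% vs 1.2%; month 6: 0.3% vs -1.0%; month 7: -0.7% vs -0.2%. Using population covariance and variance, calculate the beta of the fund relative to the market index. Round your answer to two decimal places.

r̄p = -0.4000%,  r̄m = -0.6571%
Cov = Σ(rp − r̄p)(rm − r̄m) / 7 = 0.8186
Var(rm) = Σ(rm − r̄m)² / 7 = 1.0282
β = Cov / Var = 0.8186 / 1.0282 = 0.7961

0.80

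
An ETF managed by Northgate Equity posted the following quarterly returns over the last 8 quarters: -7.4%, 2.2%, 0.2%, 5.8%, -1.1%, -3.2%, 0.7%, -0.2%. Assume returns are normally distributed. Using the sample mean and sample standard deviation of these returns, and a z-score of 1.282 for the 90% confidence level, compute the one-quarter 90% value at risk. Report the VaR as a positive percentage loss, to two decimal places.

r̄ = (-7.4 + 2.2 + 0.2 + 5.8 − 1.1 − 3.2 + 0.7 − 0.2) / 8 = -0.3750%
Σ(r − r̄)² = (-7.4 − (-0.3750))² + (2.2 − (-0.3750))² + (0.2 − (-0.3750))² + … = 104.1350
σ = √[104.1350 / 7] = 3.8570%
VaR = −(r̄ − z·σ) = −(-0.3750 − 1.282 × 3.8570) = −(-5.3197) = 5.3197%

5.32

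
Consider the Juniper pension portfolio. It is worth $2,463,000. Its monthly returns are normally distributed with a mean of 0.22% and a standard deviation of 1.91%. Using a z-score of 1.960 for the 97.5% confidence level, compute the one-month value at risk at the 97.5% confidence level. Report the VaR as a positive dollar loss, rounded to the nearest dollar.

Return at the 97.5% tail: μ − z·σ = 0.22% − 1.960 × 1.91% = 0.22 − 3.7436 = -3.5236%
VaR = −(-3.5236%) × $2,463,000 = 3.5236% × $2,463,000 = $86,786

$86,786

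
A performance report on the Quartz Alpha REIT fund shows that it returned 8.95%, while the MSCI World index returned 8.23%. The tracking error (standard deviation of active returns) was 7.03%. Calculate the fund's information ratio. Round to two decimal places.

IR = (Rp − Rb) / TE = (8.95% − 8.23%) / 7.03% = 0.72% / 7.03% = 0.1024

0.10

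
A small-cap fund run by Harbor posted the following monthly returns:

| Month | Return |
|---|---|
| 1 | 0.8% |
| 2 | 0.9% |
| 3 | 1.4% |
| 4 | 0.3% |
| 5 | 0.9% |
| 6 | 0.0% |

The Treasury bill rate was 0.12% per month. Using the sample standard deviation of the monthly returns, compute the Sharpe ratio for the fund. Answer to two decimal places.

1.20

r̄ = (0.8 + 0.9 + 1.4 + 0.3 + 0.9 + 0) / 6 = 4.30 / 6 = 0.7167%
Sample σ = √[Σ(r − r̄)² / 5] = √[1.2283 / 5] = √0.2457 = 0.4957%
Sharpe = (r̄ − rf) / σ = (0.7167 − 0.12) / 0.4957 = 0.5967 / 0.4957 = 1.2038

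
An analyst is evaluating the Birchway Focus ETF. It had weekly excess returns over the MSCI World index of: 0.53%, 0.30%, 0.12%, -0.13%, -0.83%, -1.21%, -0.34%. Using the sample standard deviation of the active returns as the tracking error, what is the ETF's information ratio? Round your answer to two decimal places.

r̄ = (0.53 + 0.3 + 0.12 − 0.13 − 0.83 − 1.21 − 0.34) / 7 = -1.560 / 7 = -0.2229%
Σ(r − r̄)² = (0.53 − (-0.2229))² + (0.3 − (-0.2229))² + … = 2.3231
sample σ = √(2.3231 / 6) = √0.3872 = 0.6223%
IR = r̄ / tracking error = -0.2229 / 0.6223 = -0.3582

-0.36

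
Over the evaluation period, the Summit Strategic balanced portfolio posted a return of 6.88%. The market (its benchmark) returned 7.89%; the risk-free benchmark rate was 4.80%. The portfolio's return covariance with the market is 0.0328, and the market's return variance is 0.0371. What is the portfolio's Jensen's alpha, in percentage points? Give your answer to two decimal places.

β = Cov / Var = 0.0328 / 0.0371 = 0.8841
E[R] = Rf + β(Rm − Rf) = 4.80% + 0.8841 × (7.89% − 4.80%) = 7.5319%
α = Rp − E[R] = 6.88% − 7.5319% = -0.6519

-0.65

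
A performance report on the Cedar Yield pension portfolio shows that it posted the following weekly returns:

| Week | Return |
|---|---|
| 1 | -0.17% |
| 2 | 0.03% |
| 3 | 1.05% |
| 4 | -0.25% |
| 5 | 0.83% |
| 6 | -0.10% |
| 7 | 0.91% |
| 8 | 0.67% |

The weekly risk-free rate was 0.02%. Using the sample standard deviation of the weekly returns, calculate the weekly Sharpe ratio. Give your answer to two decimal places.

r̄ = (-0.17 + 0.03 + 1.05 − 0.25 + 0.83 − 0.1 + 0.91 + 0.67) / 8 = 0.3713%
Σ(r − r̄)² = (-0.17 − 0.3713)² + (0.03 − 0.3713)² + … = 2.0681
σ = √[2.0681 / 7] = 0.5435%
Sharpe = (r̄ − rf) / σ = (0.3713 − 0.02) / 0.5435 = 0.3513 / 0.5435 = 0.6464

0.65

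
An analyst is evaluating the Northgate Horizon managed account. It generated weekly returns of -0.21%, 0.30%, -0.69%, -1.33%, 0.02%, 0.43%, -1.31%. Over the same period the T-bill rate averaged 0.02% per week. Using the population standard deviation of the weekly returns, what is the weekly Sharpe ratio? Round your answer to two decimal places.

μ = (-0.21 + 0.3 − 0.69 − 1.33 + 0.02 + 0.43 − 1.31) / 7 = -2.790 / 7 = -0.3986%
Σ(r − μ)² = 3.1685; population σ = √(3.1685/7) = 0.6728%
Sharpe = (μ − rf) / σ = (-0.3986 − 0.02) / 0.6728 = -0.4186 / 0.6728 = -0.6222

-0.62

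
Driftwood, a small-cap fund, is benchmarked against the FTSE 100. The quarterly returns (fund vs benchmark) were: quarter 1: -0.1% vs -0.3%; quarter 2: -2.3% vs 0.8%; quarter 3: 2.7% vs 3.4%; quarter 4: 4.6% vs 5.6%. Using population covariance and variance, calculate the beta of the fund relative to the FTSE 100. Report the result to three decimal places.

r̄p = 1.2250%,  r̄m = 2.3750%
Cov = Σ(rp − r̄p)(rm − r̄m) / 4 = 5.3731
Var(rm) = Σ(rm − r̄m)² / 4 = 5.2719
β = Cov / Var = 5.3731 / 5.2719 = 1.0192

1.019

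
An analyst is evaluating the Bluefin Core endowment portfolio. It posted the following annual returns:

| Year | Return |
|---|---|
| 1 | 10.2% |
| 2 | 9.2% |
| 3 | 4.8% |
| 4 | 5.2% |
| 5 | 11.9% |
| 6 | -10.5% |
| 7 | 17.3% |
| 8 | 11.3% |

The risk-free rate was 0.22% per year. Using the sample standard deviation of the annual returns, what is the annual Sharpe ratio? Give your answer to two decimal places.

r̄ = (10.2 + 9.2 + 4.8 + 5.2 + 11.9 − 10.5 + 17.3 + 11.3) / 8 = 7.4250%
Σ(r − r̄)² = 476.5550; sample σ = √(476.5550/7) = 8.2510%
Sharpe = (r̄ − rf) / σ = (7.4250 − 0.22) / 8.2510 = 7.2050 / 8.2510 = 0.8732

0.87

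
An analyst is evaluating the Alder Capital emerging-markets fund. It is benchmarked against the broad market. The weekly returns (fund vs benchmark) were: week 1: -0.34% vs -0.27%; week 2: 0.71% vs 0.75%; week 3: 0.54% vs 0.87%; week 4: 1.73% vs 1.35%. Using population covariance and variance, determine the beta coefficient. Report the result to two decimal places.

1.18

r̄p = 0.6600%,  r̄m = 0.6750%
Cov = Σ(rp − r̄p)(rm − r̄m) / 4 = 0.4119
Var(rm) = Σ(rm − r̄m)² / 4 = 0.3481
β = Cov / Var = 0.4119 / 0.3481 = 1.1833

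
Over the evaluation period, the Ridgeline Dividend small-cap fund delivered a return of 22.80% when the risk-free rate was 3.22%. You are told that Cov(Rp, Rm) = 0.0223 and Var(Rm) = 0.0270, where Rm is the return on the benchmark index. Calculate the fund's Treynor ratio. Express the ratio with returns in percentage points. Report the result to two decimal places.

23.71

β = Cov / Var = 0.0223 / 0.0270 = 0.8259
Treynor = (Rp − Rf) / β = (22.80% − 3.22%) / 0.8259 = 19.58 / 0.8259 = 23.7075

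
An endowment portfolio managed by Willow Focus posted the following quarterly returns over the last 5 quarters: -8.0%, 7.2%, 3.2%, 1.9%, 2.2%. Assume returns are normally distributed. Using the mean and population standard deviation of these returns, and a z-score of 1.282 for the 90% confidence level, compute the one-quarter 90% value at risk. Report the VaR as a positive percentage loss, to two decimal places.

μ = (-8 + 7.2 + 3.2 + 1.9 + 2.2) / 5 = 6.50 / 5 = 1.3000%
Σ(r − μ)² = (-8 − 1.3000)² + (7.2 − 1.3000)² + (3.2 − 1.3000)² + … = 126.0800
σ = √[126.0800 / 5] = 5.0216%
VaR = −(μ − z·σ) = −(1.3000 − 1.282 × 5.0216) = −(-5.1377) = 5.1377%

5.14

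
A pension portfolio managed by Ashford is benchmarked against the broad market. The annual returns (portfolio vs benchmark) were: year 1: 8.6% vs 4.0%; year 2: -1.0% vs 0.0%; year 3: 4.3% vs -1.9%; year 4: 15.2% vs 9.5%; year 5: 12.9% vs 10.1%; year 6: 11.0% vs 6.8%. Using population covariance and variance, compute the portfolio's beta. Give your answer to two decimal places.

r̄p = 8.5000%,  r̄m = 4.7500%
Cov = Σ(rp − r̄p)(rm − r̄m) / 6 = 22.2450
Var(rm) = Σ(rm − r̄m)² / 6 = 20.4558
β = Cov / Var = 22.2450 / 20.4558 = 1.0875

1.09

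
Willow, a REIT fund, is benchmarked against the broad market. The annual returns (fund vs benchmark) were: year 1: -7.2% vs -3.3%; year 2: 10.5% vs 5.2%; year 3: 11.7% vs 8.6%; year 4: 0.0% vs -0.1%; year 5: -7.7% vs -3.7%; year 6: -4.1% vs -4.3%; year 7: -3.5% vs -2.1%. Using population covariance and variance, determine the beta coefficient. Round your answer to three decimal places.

1.566

r̄p = -0.0429%,  r̄m = 0.0429%
Cov = Σ(rp − r̄p)(rm − r̄m) / 7 = 33.2090
Var(rm) = Σ(rm − r̄m)² / 7 = 21.2110
β = Cov / Var = 33.2090 / 21.2110 = 1.5656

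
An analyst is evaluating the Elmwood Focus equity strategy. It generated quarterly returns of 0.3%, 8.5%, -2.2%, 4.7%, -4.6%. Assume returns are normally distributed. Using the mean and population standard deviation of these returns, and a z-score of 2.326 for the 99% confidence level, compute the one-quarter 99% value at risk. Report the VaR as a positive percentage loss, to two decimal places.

Mean return μ = 6.70 / 5 = 1.3400%
Σ(r − μ)² = (0.3 − 1.3400)² + (8.5 − 1.3400)² + … = 111.4520
σ = √[111.4520 / 5] = 4.7213%
VaR = −(μ − z·σ) = −(1.3400 − 2.326 × 4.7213) = −(-9.6417) = 9.6417%

9.64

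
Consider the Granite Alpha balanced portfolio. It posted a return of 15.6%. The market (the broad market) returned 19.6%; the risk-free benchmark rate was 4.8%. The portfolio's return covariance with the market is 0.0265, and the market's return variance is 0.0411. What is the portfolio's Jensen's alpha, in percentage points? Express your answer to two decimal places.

1.26

β = Cov / Var = 0.0265 / 0.0411 = 0.6448
E[R] = Rf + β(Rm − Rf) = 4.8% + 0.6448 × (19.6% − 4.8%) = 14.3430%
α = Rp − E[R] = 15.6% − 14.3430% = 1.2570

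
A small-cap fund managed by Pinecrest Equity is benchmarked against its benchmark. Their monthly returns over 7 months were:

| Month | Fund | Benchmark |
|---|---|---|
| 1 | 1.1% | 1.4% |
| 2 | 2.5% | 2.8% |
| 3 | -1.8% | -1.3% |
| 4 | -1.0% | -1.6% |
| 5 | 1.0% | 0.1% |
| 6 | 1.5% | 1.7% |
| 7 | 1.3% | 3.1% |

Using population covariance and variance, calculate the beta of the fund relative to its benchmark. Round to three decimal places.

r̄p = 0.6571%,  r̄m = 0.8857%
Cov = Σ(rp − r̄p)(rm − r̄m) / 7 = 2.1551
Var(rm) = Σ(rm − r̄m)² / 7 = 3.0098
β = Cov / Var = 2.1551 / 3.0098 = 0.7160

0.716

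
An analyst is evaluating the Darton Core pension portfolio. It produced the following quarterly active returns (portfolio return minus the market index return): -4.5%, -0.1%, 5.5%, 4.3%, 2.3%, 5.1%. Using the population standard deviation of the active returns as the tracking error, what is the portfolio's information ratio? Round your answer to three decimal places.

μ = (-4.5 − 0.1 + 5.5 + 4.3 + 2.3 + 5.1) / 6 = 12.60 / 6 = 2.1000%
Σ(r − μ)² = (-4.5 − 2.1000)² + (-0.1 − 2.1000)² + … = 73.8400
σ = √[73.8400 / 6] = 3.5081%
IR = μ / tracking error = 2.1000 / 3.5081 = 0.5986

0.599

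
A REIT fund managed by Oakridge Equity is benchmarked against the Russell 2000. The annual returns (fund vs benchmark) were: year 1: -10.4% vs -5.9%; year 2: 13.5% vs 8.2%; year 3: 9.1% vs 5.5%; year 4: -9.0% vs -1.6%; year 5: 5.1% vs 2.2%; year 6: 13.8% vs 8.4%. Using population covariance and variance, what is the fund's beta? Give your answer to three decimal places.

r̄p = 3.6833%,  r̄m = 2.8000%
Cov = Σ(rp − r̄p)(rm − r̄m) / 6 = 50.2950
Var(rm) = Σ(rm − r̄m)² / 6 = 27.2033
β = Cov / Var = 50.2950 / 27.2033 = 1.8489

1.849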